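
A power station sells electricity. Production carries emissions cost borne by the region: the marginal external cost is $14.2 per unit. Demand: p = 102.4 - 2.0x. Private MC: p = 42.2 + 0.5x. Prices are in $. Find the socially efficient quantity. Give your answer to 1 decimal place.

Social marginal cost = private MC + MEC = 56.4 + 0.5x.
Set SMC = demand: 56.4 + 0.5x = 102.4 - 2.0x → x* = 18.4000.

x* = 18.4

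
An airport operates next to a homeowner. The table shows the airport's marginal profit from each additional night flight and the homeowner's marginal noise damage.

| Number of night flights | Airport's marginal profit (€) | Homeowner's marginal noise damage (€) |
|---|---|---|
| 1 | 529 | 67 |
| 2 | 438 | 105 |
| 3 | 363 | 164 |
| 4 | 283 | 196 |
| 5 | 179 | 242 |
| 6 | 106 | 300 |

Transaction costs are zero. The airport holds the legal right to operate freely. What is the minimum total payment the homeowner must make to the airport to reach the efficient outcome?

Left alone the airport would choose level 6 (marginal profit stays positive).
Efficient level: k* = 4 (marginal profit ≥ marginal noise damage through 4).
The homeowner must at least cover the airport's forgone profit from cutting 6→4: 179 + 106 = 285.

€285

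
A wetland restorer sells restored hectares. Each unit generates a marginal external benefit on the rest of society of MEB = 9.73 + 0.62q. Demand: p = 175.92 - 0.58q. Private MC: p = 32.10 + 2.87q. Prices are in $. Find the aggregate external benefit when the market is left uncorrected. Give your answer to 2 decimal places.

Market equilibrium (private): 32.10 + 2.87q = 175.92 - 0.58q → q_m = 41.6870.
Total external benefit = ∫₀^{q_m} (9.73 + 0.62q) dq = 9.73×41.6870 + ½×0.62×41.6870² = 944.3344.

$944.33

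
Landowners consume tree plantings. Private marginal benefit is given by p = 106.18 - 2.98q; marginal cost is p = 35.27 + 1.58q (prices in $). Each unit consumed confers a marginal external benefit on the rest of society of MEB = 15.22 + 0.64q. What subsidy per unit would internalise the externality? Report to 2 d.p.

Social marginal benefit = demand + MEB = 121.40 - 2.34q.
Set SMB = MC: 121.40 - 2.34q = 35.27 + 1.58q → q* = 21.9719.
The Pigouvian subsidy equals MEB at q*: 15.22 + 0.64×21.9719 = 29.2820.

subsidy = $29.28 per unit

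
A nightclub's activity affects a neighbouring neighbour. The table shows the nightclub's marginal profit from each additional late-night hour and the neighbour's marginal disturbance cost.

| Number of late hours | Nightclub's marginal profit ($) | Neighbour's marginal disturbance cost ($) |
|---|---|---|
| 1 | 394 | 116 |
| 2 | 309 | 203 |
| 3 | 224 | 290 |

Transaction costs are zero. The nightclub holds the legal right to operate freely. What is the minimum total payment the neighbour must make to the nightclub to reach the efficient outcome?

Left alone the nightclub would choose level 3 (marginal profit stays positive).
Efficient level: k* = 2 (marginal profit ≥ marginal disturbance cost through 2).
The neighbour must at least cover the nightclub's forgone profit from cutting 3→2: 224 = 224.

$224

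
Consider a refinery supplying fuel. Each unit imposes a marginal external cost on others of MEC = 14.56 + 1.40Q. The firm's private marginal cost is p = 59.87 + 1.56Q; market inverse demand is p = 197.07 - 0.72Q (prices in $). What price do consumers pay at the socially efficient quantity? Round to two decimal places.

P = $173.08

Social marginal cost = private MC + MEC = 74.43 + 2.96Q.
Set SMC = demand: 74.43 + 2.96Q = 197.07 - 0.72Q → Q* = 33.3261.
Consumer price on the demand curve at Q*: 197.07 − 0.72×33.3261 = 173.0752.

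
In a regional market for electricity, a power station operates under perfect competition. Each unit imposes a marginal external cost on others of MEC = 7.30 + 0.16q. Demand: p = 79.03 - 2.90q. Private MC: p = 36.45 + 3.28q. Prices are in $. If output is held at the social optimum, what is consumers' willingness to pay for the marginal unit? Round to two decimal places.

Social marginal cost = private MC + MEC = 43.75 + 3.44q.
Set SMC = demand: 43.75 + 3.44q = 79.03 - 2.90q → q* = 5.5647.
Consumer price on the demand curve at q*: 79.03 − 2.90×5.5647 = 62.8924.

P = $62.89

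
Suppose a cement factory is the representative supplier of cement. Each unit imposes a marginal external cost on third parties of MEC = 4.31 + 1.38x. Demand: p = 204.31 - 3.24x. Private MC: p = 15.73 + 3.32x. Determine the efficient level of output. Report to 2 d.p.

x* = 23.21

Social marginal cost = private MC + MEC = 20.04 + 4.70x.
Set SMC = demand: 20.04 + 4.70x = 204.31 - 3.24x → x* = 23.2078.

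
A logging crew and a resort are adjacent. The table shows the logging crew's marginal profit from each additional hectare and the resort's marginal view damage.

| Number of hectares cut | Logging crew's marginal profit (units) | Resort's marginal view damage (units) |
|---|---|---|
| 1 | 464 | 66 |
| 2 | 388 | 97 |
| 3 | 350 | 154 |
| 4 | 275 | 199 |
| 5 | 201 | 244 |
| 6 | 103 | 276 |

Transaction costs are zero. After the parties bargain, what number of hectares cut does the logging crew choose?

4

Bargaining reaches the level where marginal profit last exceeds marginal view damage.
That holds through level 4 (275 ≥ 199) but not at 5 (201 < 244).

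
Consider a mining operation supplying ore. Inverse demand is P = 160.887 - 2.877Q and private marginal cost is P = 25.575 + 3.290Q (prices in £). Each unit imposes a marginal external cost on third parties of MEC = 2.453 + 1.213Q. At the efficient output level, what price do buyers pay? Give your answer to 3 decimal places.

Social marginal cost = private MC + MEC = 28.028 + 4.503Q.
Set SMC = demand: 28.028 + 4.503Q = 160.887 - 2.877Q → Q* = 18.0026.
Consumer price on the demand curve at Q*: 160.887 − 2.877×18.0026 = 109.0935.

P = £109.094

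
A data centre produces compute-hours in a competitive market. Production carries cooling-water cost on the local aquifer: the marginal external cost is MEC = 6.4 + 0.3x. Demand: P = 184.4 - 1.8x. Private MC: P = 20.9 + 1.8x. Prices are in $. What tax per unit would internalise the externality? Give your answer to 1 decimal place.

Social marginal cost = private MC + MEC = 27.3 + 2.1x.
Set SMC = demand: 27.3 + 2.1x = 184.4 - 1.8x → x* = 40.2821.
The Pigouvian tax equals MEC at x*: 6.4 + 0.3×40.2821 = 18.4846.

tax = $18.5 per unit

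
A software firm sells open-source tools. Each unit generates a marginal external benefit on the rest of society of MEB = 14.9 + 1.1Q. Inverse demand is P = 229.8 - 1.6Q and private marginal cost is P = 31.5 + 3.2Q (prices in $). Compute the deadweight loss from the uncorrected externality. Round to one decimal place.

DWL = $492.1

Market equilibrium (private): 31.5 + 3.2Q = 229.8 - 1.6Q → Q_m = 41.3125.
Social marginal cost = private MC − MEB = 16.6 + 2.1Q.
Set SMC = demand: 16.6 + 2.1Q = 229.8 - 1.6Q → Q* = 57.6216.
Between Q* and Q_m the wedge demand − SMC runs linearly from 0 to MEB(Q_m), so the loss is a triangle.
DWL = ½ × 16.3091 × 60.3438 = 492.0765.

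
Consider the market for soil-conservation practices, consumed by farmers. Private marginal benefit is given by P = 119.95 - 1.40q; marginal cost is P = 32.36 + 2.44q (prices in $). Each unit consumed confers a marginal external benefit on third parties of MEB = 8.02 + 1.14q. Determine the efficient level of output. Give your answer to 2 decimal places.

q* = 35.41

Social marginal benefit = demand + MEB = 127.97 - 0.26q.
Set SMB = MC: 127.97 - 0.26q = 32.36 + 2.44q → q* = 35.4111.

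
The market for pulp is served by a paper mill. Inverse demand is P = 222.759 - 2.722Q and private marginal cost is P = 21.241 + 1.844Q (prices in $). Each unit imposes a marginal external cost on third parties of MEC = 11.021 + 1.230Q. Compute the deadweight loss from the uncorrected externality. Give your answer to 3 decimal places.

Market equilibrium (private): 21.241 + 1.844Q = 222.759 - 2.722Q → Q_m = 44.1345.
Social marginal cost = private MC + MEC = 32.262 + 3.074Q.
Set SMC = demand: 32.262 + 3.074Q = 222.759 - 2.722Q → Q* = 32.8670.
The loss is the area between SMC and demand from Q* to Q_m; with linear curves that's a triangle of height MEC(Q_m).
DWL = ½ × 11.2675 × 65.3064 = 367.9199.

DWL = $367.920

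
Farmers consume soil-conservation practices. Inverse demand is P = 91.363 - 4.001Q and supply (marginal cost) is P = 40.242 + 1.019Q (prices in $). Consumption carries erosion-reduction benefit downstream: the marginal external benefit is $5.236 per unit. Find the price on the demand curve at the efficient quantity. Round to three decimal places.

Social marginal benefit = demand + MEB = 96.599 - 4.001Q.
Set SMB = MC: 96.599 - 4.001Q = 40.242 + 1.019Q → Q* = 11.2265.
Consumer price on the demand curve at Q*: 91.363 − 4.001×11.2265 = 46.4458.

P = $46.446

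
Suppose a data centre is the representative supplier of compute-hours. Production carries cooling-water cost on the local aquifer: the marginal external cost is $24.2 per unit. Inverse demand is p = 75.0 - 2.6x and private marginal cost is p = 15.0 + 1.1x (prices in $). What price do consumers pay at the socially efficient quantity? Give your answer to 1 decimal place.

Social marginal cost = private MC + MEC = 39.2 + 1.1x.
Set SMC = demand: 39.2 + 1.1x = 75.0 - 2.6x → x* = 9.6757.
Consumer price on the demand curve at x*: 75.0 − 2.6×9.6757 = 49.8432.

P = $49.8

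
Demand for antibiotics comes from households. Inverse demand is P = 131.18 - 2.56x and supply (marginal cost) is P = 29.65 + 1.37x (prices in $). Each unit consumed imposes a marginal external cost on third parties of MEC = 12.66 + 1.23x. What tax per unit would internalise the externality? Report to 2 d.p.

Social marginal benefit = demand − MEC = 118.52 - 3.79x.
Set SMB = MC: 118.52 - 3.79x = 29.65 + 1.37x → x* = 17.2229.
The Pigouvian tax equals MEC at x*: 12.66 + 1.23×17.2229 = 33.8442.

tax = $33.84 per unit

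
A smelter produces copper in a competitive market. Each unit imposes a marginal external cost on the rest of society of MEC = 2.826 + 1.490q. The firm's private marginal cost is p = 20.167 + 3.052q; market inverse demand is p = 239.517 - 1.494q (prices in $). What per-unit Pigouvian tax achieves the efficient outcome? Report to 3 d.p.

tax = $56.275 per unit

Social marginal cost = private MC + MEC = 22.993 + 4.542q.
Set SMC = demand: 22.993 + 4.542q = 239.517 - 1.494q → q* = 35.8721.
The Pigouvian tax equals MEC at q*: 2.826 + 1.490×35.8721 = 56.2754.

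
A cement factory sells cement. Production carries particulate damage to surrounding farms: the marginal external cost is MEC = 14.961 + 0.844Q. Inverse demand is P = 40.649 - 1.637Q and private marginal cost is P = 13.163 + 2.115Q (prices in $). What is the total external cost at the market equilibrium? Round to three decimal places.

Market equilibrium (private): 13.163 + 2.115Q = 40.649 - 1.637Q → Q_m = 7.3257.
Total external cost = ∫₀^{Q_m} (14.961 + 0.844Q) dQ = 14.961×7.3257 + ½×0.844×7.3257² = 132.2468.

$132.247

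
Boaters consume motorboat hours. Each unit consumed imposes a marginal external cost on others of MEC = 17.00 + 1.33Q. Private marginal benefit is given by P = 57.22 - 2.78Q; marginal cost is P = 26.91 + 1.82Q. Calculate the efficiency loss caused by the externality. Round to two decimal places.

Market equilibrium (private): 26.91 + 1.82Q = 57.22 - 2.78Q → Q_m = 6.5891.
Social marginal benefit = demand − MEC = 40.22 - 4.11Q.
Set SMB = MC: 40.22 - 4.11Q = 26.91 + 1.82Q → Q* = 2.2445.
The loss is the area between SMB and MC from Q* to Q_m; with linear curves that's a triangle of height MEC(Q_m).
DWL = ½ × 4.3446 × 25.7635 = 55.9661.

DWL = 55.97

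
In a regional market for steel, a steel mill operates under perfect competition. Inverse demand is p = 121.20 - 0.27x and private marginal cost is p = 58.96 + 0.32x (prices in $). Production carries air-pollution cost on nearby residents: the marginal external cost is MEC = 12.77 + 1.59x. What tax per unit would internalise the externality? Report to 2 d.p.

tax = $48.85 per unit

Social marginal cost = private MC + MEC = 71.73 + 1.91x.
Set SMC = demand: 71.73 + 1.91x = 121.20 - 0.27x → x* = 22.6927.
The Pigouvian tax equals MEC at x*: 12.77 + 1.59×22.6927 = 48.8514.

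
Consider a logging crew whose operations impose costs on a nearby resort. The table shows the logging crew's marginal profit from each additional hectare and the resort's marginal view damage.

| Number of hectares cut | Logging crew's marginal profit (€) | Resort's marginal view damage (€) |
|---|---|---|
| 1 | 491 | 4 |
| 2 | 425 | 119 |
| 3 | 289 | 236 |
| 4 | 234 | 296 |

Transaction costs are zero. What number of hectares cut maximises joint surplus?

3

Bargaining reaches the level where marginal profit last exceeds marginal view damage.
That holds through level 3 (289 ≥ 236) but not at 4 (234 < 296).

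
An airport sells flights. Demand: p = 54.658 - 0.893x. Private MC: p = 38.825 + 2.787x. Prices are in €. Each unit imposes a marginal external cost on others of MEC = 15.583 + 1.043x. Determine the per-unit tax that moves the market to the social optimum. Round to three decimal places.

tax = €15.638 per unit

Social marginal cost = private MC + MEC = 54.408 + 3.830x.
Set SMC = demand: 54.408 + 3.830x = 54.658 - 0.893x → x* = 0.0529.
The Pigouvian tax equals MEC at x*: 15.583 + 1.043×0.0529 = 15.6382.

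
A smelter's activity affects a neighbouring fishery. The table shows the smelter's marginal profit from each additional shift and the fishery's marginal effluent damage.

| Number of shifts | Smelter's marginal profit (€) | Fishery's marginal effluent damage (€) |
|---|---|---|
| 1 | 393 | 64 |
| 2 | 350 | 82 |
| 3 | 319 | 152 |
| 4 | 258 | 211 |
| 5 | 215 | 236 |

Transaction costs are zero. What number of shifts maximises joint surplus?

Bargaining reaches the level where marginal profit last exceeds marginal effluent damage.
That holds through level 4 (258 ≥ 211) but not at 5 (215 < 236).

4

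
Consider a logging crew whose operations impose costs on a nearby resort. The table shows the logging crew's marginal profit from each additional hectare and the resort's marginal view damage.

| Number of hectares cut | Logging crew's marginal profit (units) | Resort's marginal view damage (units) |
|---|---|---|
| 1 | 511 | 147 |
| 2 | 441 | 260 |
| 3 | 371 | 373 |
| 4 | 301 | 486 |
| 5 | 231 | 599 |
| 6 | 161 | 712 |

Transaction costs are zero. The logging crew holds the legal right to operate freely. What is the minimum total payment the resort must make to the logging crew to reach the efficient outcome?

1064

Left alone the logging crew would choose level 6 (marginal profit stays positive).
Efficient level: k* = 2 (marginal profit ≥ marginal view damage through 2).
The resort must at least cover the logging crew's forgone profit from cutting 6→2: 371 + 301 + 231 + 161 = 1064.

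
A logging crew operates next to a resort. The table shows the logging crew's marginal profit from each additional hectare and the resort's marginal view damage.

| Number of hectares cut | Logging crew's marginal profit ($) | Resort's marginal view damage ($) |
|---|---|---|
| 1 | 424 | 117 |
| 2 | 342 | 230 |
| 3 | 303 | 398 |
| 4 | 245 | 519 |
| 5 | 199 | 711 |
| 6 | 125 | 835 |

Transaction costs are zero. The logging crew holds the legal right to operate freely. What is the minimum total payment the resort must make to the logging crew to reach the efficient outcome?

Left alone the logging crew would choose level 6 (marginal profit stays positive).
Efficient level: k* = 2 (marginal profit ≥ marginal view damage through 2).
The resort must at least cover the logging crew's forgone profit from cutting 6→2: 303 + 245 + 199 + 125 = 872.

$872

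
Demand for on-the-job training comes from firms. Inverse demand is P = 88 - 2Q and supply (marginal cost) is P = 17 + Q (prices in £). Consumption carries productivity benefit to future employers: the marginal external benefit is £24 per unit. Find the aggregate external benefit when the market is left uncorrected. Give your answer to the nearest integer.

Market equilibrium (private): 17 + Q = 88 - 2Q → Q_m = 23.6667.
Total external benefit = MEB × Q_m = 24 × 23.6667 = 568.0008.

£568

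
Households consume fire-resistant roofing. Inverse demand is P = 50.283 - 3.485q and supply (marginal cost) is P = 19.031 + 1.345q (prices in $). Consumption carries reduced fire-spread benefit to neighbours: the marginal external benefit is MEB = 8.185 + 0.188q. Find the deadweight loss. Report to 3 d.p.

DWL = $9.520

Market equilibrium (private): 19.031 + 1.345q = 50.283 - 3.485q → q_m = 6.4704.
Social marginal benefit = demand + MEB = 58.468 - 3.297q.
Set SMB = MC: 58.468 - 3.297q = 19.031 + 1.345q → q* = 8.4957.
Between q* and q_m the wedge SMB − MC runs linearly from 0 to MEB(q_m), so the loss is a triangle.
DWL = ½ × 2.0253 × 9.4014 = 9.5203.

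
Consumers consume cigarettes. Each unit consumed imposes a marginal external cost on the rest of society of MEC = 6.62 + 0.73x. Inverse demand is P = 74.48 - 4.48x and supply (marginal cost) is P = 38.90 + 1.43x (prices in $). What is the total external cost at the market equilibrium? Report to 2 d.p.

$53.08

Market equilibrium (private): 38.90 + 1.43x = 74.48 - 4.48x → x_m = 6.0203.
Total external cost = ∫₀^{x_m} (6.62 + 0.73x) dx = 6.62×6.0203 + ½×0.73×6.0203² = 53.0835.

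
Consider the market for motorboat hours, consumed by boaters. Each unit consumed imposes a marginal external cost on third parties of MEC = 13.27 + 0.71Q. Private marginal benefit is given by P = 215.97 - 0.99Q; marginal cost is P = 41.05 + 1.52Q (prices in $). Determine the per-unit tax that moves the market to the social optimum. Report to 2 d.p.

Social marginal benefit = demand − MEC = 202.70 - 1.70Q.
Set SMB = MC: 202.70 - 1.70Q = 41.05 + 1.52Q → Q* = 50.2019.
The Pigouvian tax equals MEC at Q*: 13.27 + 0.71×50.2019 = 48.9133.

tax = $48.91 per unit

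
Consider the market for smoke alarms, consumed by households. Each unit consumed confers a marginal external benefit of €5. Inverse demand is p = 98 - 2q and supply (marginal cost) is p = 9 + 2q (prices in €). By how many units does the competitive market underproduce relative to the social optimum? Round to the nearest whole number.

1 units

Market equilibrium (private): 9 + 2q = 98 - 2q → q_m = 22.2500.
Social marginal benefit = demand + MEB = 103 - 2q.
Set SMB = MC: 103 - 2q = 9 + 2q → q* = 23.5000.
Gap = |22.2500 − 23.5000| = 1.2500.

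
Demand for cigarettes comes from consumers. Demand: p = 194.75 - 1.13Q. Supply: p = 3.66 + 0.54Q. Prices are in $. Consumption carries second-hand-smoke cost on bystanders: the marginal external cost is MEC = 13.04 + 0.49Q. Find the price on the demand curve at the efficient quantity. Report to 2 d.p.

P = $101.60

Social marginal benefit = demand − MEC = 181.71 - 1.62Q.
Set SMB = MC: 181.71 - 1.62Q = 3.66 + 0.54Q → Q* = 82.4306.
Consumer price on the demand curve at Q*: 194.75 − 1.13×82.4306 = 101.6034.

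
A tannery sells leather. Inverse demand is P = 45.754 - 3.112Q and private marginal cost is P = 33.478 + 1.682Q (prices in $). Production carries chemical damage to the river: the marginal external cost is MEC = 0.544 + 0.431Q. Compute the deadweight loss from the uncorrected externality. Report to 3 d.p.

Market equilibrium (private): 33.478 + 1.682Q = 45.754 - 3.112Q → Q_m = 2.5607.
Social marginal cost = private MC + MEC = 34.022 + 2.113Q.
Set SMC = demand: 34.022 + 2.113Q = 45.754 - 3.112Q → Q* = 2.2454.
Between Q* and Q_m the wedge SMC − demand runs linearly from 0 to MEC(Q_m), so the loss is a triangle.
DWL = ½ × 0.3153 × 1.6477 = 0.2598.

DWL = $0.260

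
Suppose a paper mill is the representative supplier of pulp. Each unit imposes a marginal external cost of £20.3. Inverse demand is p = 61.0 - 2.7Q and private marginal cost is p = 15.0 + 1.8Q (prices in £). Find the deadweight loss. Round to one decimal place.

DWL = £45.8

Market equilibrium (private): 15.0 + 1.8Q = 61.0 - 2.7Q → Q_m = 10.2222.
Social marginal cost = private MC + MEC = 35.3 + 1.8Q.
Set SMC = demand: 35.3 + 1.8Q = 61.0 - 2.7Q → Q* = 5.7111.
The welfare-loss triangle has base |Q_m − Q*| and height MEC(Q_m) (the vertical gap between SMC and demand is zero at Q* and MEC at Q_m).
DWL = ½ × 4.5111 × 20.3000 = 45.7877.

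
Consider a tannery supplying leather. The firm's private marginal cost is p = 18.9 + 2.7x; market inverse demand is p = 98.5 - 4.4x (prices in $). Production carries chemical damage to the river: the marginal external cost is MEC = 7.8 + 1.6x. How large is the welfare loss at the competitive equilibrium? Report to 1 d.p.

DWL = $38.1

Market equilibrium (private): 18.9 + 2.7x = 98.5 - 4.4x → x_m = 11.2113.
Social marginal cost = private MC + MEC = 26.7 + 4.3x.
Set SMC = demand: 26.7 + 4.3x = 98.5 - 4.4x → x* = 8.2529.
Height of the DWL triangle at x_m is SMC(x_m) − demand(x_m) = MEC(x_m) = 25.7380.
DWL = ½ × 2.9584 × 25.7380 = 38.0716.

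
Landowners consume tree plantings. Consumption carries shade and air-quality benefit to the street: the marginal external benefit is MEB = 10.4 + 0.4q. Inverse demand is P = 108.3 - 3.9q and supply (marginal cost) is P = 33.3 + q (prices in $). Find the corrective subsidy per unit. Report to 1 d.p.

subsidy = $18.0 per unit

Social marginal benefit = demand + MEB = 118.7 - 3.5q.
Set SMB = MC: 118.7 - 3.5q = 33.3 + q → q* = 18.9778.
The Pigouvian subsidy equals MEB at q*: 10.4 + 0.4×18.9778 = 17.9911.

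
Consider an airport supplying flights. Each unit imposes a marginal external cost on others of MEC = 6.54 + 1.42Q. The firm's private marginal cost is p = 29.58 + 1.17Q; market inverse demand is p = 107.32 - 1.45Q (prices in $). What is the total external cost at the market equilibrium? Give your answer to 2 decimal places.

$819.15

Market equilibrium (private): 29.58 + 1.17Q = 107.32 - 1.45Q → Q_m = 29.6718.
Total external cost = ∫₀^{Q_m} (6.54 + 1.42Q) dQ = 6.54×29.6718 + ½×1.42×29.6718² = 819.1487.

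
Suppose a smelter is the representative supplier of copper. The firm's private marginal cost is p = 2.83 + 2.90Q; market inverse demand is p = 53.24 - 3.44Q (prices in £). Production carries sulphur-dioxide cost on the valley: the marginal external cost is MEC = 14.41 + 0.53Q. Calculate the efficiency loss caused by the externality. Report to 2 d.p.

Market equilibrium (private): 2.83 + 2.90Q = 53.24 - 3.44Q → Q_m = 7.9511.
Social marginal cost = private MC + MEC = 17.24 + 3.43Q.
Set SMC = demand: 17.24 + 3.43Q = 53.24 - 3.44Q → Q* = 5.2402.
Between Q* and Q_m the wedge SMC − demand runs linearly from 0 to MEC(Q_m), so the loss is a triangle.
DWL = ½ × 2.7109 × 18.6241 = 25.2440.

DWL = £25.24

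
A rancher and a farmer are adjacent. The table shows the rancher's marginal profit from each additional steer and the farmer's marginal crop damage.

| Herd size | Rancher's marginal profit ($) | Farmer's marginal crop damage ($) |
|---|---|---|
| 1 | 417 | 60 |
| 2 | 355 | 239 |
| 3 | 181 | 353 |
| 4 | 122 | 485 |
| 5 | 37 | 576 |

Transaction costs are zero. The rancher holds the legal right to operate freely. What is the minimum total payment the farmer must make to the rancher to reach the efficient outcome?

Left alone the rancher would choose level 5 (marginal profit stays positive).
Efficient level: k* = 2 (marginal profit ≥ marginal crop damage through 2).
The farmer must at least cover the rancher's forgone profit from cutting 5→2: 181 + 122 + 37 = 340.

$340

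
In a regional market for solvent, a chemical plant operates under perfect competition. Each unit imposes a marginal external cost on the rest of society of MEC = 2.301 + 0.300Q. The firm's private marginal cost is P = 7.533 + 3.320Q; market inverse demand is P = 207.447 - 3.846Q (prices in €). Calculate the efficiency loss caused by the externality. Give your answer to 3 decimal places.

Market equilibrium (private): 7.533 + 3.320Q = 207.447 - 3.846Q → Q_m = 27.8976.
Social marginal cost = private MC + MEC = 9.834 + 3.620Q.
Set SMC = demand: 9.834 + 3.620Q = 207.447 - 3.846Q → Q* = 26.4684.
Between Q* and Q_m the wedge SMC − demand runs linearly from 0 to MEC(Q_m), so the loss is a triangle.
DWL = ½ × 1.4292 × 10.6703 = 7.6250.

DWL = €7.625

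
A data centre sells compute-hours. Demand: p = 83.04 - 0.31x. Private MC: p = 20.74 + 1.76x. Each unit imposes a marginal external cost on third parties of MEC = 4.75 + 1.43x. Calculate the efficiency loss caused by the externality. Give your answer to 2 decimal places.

DWL = 326.24

Market equilibrium (private): 20.74 + 1.76x = 83.04 - 0.31x → x_m = 30.0966.
Social marginal cost = private MC + MEC = 25.49 + 3.19x.
Set SMC = demand: 25.49 + 3.19x = 83.04 - 0.31x → x* = 16.4429.
The welfare-loss triangle has base |x_m − x*| and height MEC(x_m) (the vertical gap between SMC and demand is zero at x* and MEC at x_m).
DWL = ½ × 13.6537 × 47.7882 = 326.2429.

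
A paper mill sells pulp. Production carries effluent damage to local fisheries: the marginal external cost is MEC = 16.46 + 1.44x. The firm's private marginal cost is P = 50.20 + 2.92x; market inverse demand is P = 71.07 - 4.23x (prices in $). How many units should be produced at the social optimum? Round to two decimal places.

x* = 0.51

Social marginal cost = private MC + MEC = 66.66 + 4.36x.
Set SMC = demand: 66.66 + 4.36x = 71.07 - 4.23x → x* = 0.5134.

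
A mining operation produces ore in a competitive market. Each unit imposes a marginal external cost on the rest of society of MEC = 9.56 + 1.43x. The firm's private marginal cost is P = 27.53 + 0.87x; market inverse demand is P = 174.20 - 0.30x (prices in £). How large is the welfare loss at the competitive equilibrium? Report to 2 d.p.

DWL = £6856.59

Market equilibrium (private): 27.53 + 0.87x = 174.20 - 0.30x → x_m = 125.3590.
Social marginal cost = private MC + MEC = 37.09 + 2.30x.
Set SMC = demand: 37.09 + 2.30x = 174.20 - 0.30x → x* = 52.7346.
Height of the DWL triangle at x_m is SMC(x_m) − demand(x_m) = MEC(x_m) = 188.8233.
DWL = ½ × 72.6244 × 188.8233 = 6856.5894.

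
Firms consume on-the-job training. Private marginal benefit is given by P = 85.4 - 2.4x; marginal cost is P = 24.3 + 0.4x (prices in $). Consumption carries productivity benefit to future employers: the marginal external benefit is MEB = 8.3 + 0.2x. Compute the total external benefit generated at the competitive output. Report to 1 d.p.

$228.7

Market equilibrium (private): 24.3 + 0.4x = 85.4 - 2.4x → x_m = 21.8214.
Total external benefit = ∫₀^{x_m} (8.3 + 0.2x) dx = 8.3×21.8214 + ½×0.2×21.8214² = 228.7350.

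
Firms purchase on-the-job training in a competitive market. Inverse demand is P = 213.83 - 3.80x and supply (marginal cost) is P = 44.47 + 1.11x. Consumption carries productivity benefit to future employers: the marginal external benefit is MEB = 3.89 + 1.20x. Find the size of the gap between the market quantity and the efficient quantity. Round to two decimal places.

Market equilibrium (private): 44.47 + 1.11x = 213.83 - 3.80x → x_m = 34.4929.
Social marginal benefit = demand + MEB = 217.72 - 2.60x.
Set SMB = MC: 217.72 - 2.60x = 44.47 + 1.11x → x* = 46.6981.
Gap = |34.4929 − 46.6981| = 12.2052.

12.21 units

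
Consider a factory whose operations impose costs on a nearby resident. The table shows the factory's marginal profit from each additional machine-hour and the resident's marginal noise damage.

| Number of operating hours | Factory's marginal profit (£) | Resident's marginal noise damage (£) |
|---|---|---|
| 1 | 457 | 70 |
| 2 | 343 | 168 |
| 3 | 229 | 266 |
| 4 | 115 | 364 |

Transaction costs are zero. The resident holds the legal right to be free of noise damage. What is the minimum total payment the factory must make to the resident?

£238

Efficient level: marginal profit ≥ marginal noise damage through level 2, so k* = 2.
With the resident holding the right, the factory must at least compensate total damage at k*: 70 + 168 = 238.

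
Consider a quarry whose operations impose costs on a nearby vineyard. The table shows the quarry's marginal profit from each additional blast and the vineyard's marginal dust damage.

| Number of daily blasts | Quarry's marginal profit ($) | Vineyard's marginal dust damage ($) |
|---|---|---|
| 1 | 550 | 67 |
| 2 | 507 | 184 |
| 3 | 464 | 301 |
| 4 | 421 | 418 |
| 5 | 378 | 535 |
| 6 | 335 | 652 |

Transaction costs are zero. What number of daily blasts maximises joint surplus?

Bargaining reaches the level where marginal profit last exceeds marginal dust damage.
That holds through level 4 (421 ≥ 418) but not at 5 (378 < 535).

4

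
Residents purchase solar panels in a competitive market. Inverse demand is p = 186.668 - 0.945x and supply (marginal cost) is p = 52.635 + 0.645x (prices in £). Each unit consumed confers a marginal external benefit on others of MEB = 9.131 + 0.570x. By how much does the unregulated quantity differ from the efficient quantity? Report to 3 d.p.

Market equilibrium (private): 52.635 + 0.645x = 186.668 - 0.945x → x_m = 84.2975.
Social marginal benefit = demand + MEB = 195.799 - 0.375x.
Set SMB = MC: 195.799 - 0.375x = 52.635 + 0.645x → x* = 140.3569.
Gap = |84.2975 − 140.3569| = 56.0594.

56.059 units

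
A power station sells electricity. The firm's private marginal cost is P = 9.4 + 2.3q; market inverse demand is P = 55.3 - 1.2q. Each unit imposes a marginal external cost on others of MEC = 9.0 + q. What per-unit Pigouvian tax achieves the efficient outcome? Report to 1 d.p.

tax = 17.2 per unit

Social marginal cost = private MC + MEC = 18.4 + 3.3q.
Set SMC = demand: 18.4 + 3.3q = 55.3 - 1.2q → q* = 8.2000.
The Pigouvian tax equals MEC at q*: 9.0 + 1.0×8.2000 = 17.2000.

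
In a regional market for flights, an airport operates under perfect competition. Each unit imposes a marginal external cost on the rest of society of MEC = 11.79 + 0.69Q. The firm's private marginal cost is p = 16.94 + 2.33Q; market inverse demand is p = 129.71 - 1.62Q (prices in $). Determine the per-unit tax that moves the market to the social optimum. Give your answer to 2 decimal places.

Social marginal cost = private MC + MEC = 28.73 + 3.02Q.
Set SMC = demand: 28.73 + 3.02Q = 129.71 - 1.62Q → Q* = 21.7629.
The Pigouvian tax equals MEC at Q*: 11.79 + 0.69×21.7629 = 26.8064.

tax = $26.81 per unit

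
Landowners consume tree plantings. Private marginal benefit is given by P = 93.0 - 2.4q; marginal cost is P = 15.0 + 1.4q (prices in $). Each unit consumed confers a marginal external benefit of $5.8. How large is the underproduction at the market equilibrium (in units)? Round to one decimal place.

Market equilibrium (private): 15.0 + 1.4q = 93.0 - 2.4q → q_m = 20.5263.
Social marginal benefit = demand + MEB = 98.8 - 2.4q.
Set SMB = MC: 98.8 - 2.4q = 15.0 + 1.4q → q* = 22.0526.
Gap = |20.5263 − 22.0526| = 1.5263.

1.5 units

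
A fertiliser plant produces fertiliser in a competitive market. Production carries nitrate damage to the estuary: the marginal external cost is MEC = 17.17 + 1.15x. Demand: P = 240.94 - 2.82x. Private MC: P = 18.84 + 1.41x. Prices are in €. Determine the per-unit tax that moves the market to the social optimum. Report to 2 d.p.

Social marginal cost = private MC + MEC = 36.01 + 2.56x.
Set SMC = demand: 36.01 + 2.56x = 240.94 - 2.82x → x* = 38.0911.
The Pigouvian tax equals MEC at x*: 17.17 + 1.15×38.0911 = 60.9748.

tax = €60.97 per unit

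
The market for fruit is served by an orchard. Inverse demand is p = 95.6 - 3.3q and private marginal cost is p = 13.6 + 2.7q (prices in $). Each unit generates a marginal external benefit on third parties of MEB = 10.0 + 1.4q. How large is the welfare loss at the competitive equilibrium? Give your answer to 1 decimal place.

Market equilibrium (private): 13.6 + 2.7q = 95.6 - 3.3q → q_m = 13.6667.
Social marginal cost = private MC − MEB = 3.6 + 1.3q.
Set SMC = demand: 3.6 + 1.3q = 95.6 - 3.3q → q* = 20.0000.
The loss is the area between SMC and demand from q* to q_m; with linear curves that's a triangle of height MEB(q_m).
DWL = ½ × 6.3333 × 29.1333 = 92.2550.

DWL = $92.3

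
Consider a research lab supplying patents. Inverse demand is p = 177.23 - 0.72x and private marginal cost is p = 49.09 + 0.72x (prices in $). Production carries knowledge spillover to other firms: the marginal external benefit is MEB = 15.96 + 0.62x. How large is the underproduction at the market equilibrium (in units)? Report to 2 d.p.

86.75 units

Market equilibrium (private): 49.09 + 0.72x = 177.23 - 0.72x → x_m = 88.9861.
Social marginal cost = private MC − MEB = 33.13 + 0.10x.
Set SMC = demand: 33.13 + 0.10x = 177.23 - 0.72x → x* = 175.7317.
Gap = |88.9861 − 175.7317| = 86.7456.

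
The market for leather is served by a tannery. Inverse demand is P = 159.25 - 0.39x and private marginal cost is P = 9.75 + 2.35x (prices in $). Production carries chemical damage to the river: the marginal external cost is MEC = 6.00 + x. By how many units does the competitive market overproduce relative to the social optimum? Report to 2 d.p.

16.19 units

Market equilibrium (private): 9.75 + 2.35x = 159.25 - 0.39x → x_m = 54.5620.
Social marginal cost = private MC + MEC = 15.75 + 3.35x.
Set SMC = demand: 15.75 + 3.35x = 159.25 - 0.39x → x* = 38.3690.
Gap = |54.5620 − 38.3690| = 16.1930.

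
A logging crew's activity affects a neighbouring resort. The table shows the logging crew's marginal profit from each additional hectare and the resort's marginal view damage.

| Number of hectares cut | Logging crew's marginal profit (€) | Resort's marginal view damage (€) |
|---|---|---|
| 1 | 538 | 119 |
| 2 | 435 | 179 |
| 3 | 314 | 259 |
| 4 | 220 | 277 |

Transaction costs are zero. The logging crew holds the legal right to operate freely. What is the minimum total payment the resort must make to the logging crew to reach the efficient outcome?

€220

Left alone the logging crew would choose level 4 (marginal profit stays positive).
Efficient level: k* = 3 (marginal profit ≥ marginal view damage through 3).
The resort must at least cover the logging crew's forgone profit from cutting 4→3: 220 = 220.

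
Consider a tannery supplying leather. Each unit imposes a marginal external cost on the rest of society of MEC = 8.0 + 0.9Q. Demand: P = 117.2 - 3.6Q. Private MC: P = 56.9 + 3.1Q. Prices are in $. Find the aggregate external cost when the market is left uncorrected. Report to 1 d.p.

Market equilibrium (private): 56.9 + 3.1Q = 117.2 - 3.6Q → Q_m = 9.0000.
Total external cost = ∫₀^{Q_m} (8.0 + 0.9Q) dQ = 8.0×9.0000 + ½×0.9×9.0000² = 108.4500.

$108.5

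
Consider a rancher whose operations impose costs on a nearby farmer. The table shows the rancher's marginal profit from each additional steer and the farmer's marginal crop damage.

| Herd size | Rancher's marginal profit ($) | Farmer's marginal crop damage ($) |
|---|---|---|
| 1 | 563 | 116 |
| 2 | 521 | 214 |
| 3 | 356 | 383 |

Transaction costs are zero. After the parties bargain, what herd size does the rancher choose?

Bargaining reaches the level where marginal profit last exceeds marginal crop damage.
That holds through level 2 (521 ≥ 214) but not at 3 (356 < 383).

2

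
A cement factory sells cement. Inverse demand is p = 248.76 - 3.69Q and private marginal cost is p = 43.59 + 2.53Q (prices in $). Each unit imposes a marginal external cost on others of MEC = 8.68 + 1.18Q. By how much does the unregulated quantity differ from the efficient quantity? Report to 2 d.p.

6.43 units

Market equilibrium (private): 43.59 + 2.53Q = 248.76 - 3.69Q → Q_m = 32.9855.
Social marginal cost = private MC + MEC = 52.27 + 3.71Q.
Set SMC = demand: 52.27 + 3.71Q = 248.76 - 3.69Q → Q* = 26.5527.
Gap = |32.9855 − 26.5527| = 6.4328.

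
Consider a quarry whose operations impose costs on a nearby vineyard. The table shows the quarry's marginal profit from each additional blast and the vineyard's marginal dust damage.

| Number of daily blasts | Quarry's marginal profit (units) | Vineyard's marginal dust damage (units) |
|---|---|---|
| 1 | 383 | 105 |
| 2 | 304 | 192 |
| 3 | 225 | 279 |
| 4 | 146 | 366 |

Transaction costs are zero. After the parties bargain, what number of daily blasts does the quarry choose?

2

Bargaining reaches the level where marginal profit last exceeds marginal dust damage.
That holds through level 2 (304 ≥ 192) but not at 3 (225 < 279).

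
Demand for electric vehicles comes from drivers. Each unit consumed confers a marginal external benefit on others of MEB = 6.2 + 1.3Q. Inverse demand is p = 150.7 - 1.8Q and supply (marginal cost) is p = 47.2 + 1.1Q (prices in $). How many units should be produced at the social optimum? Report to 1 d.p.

Q* = 68.6

Social marginal benefit = demand + MEB = 156.9 - 0.5Q.
Set SMB = MC: 156.9 - 0.5Q = 47.2 + 1.1Q → Q* = 68.5625.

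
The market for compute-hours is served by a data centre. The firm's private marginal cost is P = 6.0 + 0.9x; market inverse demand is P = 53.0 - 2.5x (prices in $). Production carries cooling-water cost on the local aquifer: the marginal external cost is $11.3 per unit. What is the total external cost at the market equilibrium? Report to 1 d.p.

Market equilibrium (private): 6.0 + 0.9x = 53.0 - 2.5x → x_m = 13.8235.
Total external cost = MEC × x_m = 11.3 × 13.8235 = 156.2056.

$156.2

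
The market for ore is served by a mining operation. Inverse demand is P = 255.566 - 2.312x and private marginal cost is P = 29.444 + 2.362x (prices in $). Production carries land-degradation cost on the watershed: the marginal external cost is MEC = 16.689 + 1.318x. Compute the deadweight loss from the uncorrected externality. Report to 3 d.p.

DWL = $540.099

Market equilibrium (private): 29.444 + 2.362x = 255.566 - 2.312x → x_m = 48.3787.
Social marginal cost = private MC + MEC = 46.133 + 3.680x.
Set SMC = demand: 46.133 + 3.680x = 255.566 - 2.312x → x* = 34.9521.
Between x* and x_m the wedge SMC − demand runs linearly from 0 to MEC(x_m), so the loss is a triangle.
DWL = ½ × 13.4266 × 80.4521 = 540.0991.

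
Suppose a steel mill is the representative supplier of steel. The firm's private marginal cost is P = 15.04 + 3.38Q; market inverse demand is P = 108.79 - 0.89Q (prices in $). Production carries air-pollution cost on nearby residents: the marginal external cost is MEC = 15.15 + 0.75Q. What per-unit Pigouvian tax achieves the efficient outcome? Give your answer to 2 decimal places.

tax = $26.89 per unit

Social marginal cost = private MC + MEC = 30.19 + 4.13Q.
Set SMC = demand: 30.19 + 4.13Q = 108.79 - 0.89Q → Q* = 15.6574.
The Pigouvian tax equals MEC at Q*: 15.15 + 0.75×15.6574 = 26.8931.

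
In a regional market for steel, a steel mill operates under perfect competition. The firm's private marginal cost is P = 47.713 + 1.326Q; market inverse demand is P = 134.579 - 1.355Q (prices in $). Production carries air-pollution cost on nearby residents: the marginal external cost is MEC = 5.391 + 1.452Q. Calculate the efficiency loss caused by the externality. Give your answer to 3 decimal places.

Market equilibrium (private): 47.713 + 1.326Q = 134.579 - 1.355Q → Q_m = 32.4006.
Social marginal cost = private MC + MEC = 53.104 + 2.778Q.
Set SMC = demand: 53.104 + 2.778Q = 134.579 - 1.355Q → Q* = 19.7133.
Between Q* and Q_m the wedge SMC − demand runs linearly from 0 to MEC(Q_m), so the loss is a triangle.
DWL = ½ × 12.6873 × 52.4367 = 332.6401.

DWL = $332.640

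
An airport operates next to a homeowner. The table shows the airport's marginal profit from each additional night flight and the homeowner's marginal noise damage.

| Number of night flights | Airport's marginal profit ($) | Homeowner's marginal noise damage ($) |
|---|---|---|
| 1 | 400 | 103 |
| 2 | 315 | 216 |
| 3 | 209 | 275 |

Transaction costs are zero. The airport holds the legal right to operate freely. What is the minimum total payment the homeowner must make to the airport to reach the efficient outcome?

$209

Left alone the airport would choose level 3 (marginal profit stays positive).
Efficient level: k* = 2 (marginal profit ≥ marginal noise damage through 2).
The homeowner must at least cover the airport's forgone profit from cutting 3→2: 209 = 209.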